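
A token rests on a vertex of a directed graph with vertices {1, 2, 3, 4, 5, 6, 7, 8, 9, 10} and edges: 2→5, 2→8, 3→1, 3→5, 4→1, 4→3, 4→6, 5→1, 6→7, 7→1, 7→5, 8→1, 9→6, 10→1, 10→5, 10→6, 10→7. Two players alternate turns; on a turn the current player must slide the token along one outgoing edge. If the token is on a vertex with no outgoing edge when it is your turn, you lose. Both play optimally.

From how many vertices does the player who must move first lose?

3

Label each position W (a win for the player to move) or L (a loss). A position with no legal move is L; any other position is W exactly when some move reaches an L, and L when every move reaches a W.
Every edge goes from a vertex to one that appears earlier in the order 1, 5, 3, 7, 6, 4, 8, 10, 9, 2, so processing vertices in that order labels each vertex after all of its successors.
1: no outgoing edge → L
5: can move to 1, which is L ⇒ W
3: can move to 1, which is L ⇒ W
7: can move to 1, which is L ⇒ W
6: the only move is to 7(W), a W ⇒ L
4: can move to 6, which is L ⇒ W
8: can move to 1, which is L ⇒ W
10: can move to 6, which is L ⇒ W
9: can move to 6, which is L ⇒ W
2: moves to 8(W), 5(W); every one is W ⇒ L
The L vertices are 1, 2, 6; that is 3 in all.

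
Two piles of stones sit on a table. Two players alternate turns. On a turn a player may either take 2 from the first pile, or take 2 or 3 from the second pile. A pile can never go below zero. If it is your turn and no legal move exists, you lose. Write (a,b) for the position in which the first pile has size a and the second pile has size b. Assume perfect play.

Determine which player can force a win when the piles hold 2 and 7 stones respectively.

The second player wins.

Compute win/loss labels from the base case upward. A position with no move is L. Any other position is W if it can reach an L in one move, else L.
No move ever increases a pile, so every position that can arise here has a ≤ 2 and b ≤ 7; it is enough to label the cells with 0 ≤ a ≤ 2 and 0 ≤ b ≤ 7.
Every move lowers a or b (never raises either), so fill the grid row by row in increasing a, and left to right within a row: each cell's successors are then already labelled.
      b=0  b=1  b=2  b=3  b=4  b=5  b=6  b=7
a=0:    L    L    W    W    W    L    L    W
a=1:    L    L    W    W    W    L    L    W
a=2:    W    W    L    L    W    W    W    L
Cells with no legal move (terminal, hence L): (0,0), (0,1), (1,0), (1,1).
The remaining L cells, each justified by listing all of its moves:
(0,5): L (options (0,3)(W), (0,2)(W) are all W)
(0,6): L (options (0,4)(W), (0,3)(W) are all W)
(1,5): L (options (1,3)(W), (1,2)(W) are all W)
(1,6): L (options (1,4)(W), (1,3)(W) are all W)
(2,2): L (options (0,2)(W), (2,0)(W) are all W)
(2,3): L (options (0,3)(W), (2,1)(W), (2,0)(W) are all W)
(2,7): L (options (0,7)(W), (2,5)(W), (2,4)(W) are all W)
Every other cell has at least one move into one of the L cells above, so it is W.
The starting position (2,7) is L: whatever the player to move does, the opponent receives a W position.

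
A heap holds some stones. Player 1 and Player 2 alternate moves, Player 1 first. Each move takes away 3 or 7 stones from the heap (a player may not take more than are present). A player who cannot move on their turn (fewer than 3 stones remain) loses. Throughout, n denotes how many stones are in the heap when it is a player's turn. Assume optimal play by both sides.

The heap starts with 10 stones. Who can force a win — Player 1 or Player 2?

Positions with no move are L. A position that does have a move is losing for the player to move precisely when every available move leads to a winning position for the opponent. Fill in the labels:
n=0: no move → L
n=1: no move → L
n=2: no move → L
n=3: →0(L), so W
n=4: →1(L), so W
n=5: →2(L), so W
n=6: →3(W) only, which is W, so L
n=7: →0(L), so W
n=8: →1(L), so W
n=9: →6(L), so W
n=10: →7(W), 3(W) — all W, so L
Every move from 10 reaches a W position, so the mover loses.

Player 2 wins.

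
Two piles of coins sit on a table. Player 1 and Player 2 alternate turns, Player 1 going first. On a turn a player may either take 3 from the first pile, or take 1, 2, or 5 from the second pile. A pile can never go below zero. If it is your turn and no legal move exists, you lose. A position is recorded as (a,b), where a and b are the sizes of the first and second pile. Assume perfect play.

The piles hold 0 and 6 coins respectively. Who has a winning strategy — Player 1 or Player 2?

Work bottom-up. With no move the player to move loses. Otherwise the position is W if at least one move leads to an L position for the opponent, and L if every move leads to a W.
No move ever increases a pile, so every position that can arise here has a ≤ 0 and b ≤ 6; it is enough to label the cells with 0 ≤ a ≤ 0 and 0 ≤ b ≤ 6.
Every move lowers a or b (never raises either), so fill the grid row by row in increasing a, and left to right within a row: each cell's successors are then already labelled.
      b=0  b=1  b=2  b=3  b=4  b=5  b=6
a=0:    L    W    W    L    W    W    L
Cells with no legal move (terminal, hence L): (0,0).
The remaining L cells, each justified by listing all of its moves:
(0,3): only reaches (0,2)(W), (0,1)(W), all W → L
(0,6): only reaches (0,5)(W), (0,4)(W), (0,1)(W), all W → L
Every other cell has at least one move into one of the L cells above, so it is W.
The starting position (0,6) is L: whatever Player 1 does, the opponent receives a W position.

Player 2 wins.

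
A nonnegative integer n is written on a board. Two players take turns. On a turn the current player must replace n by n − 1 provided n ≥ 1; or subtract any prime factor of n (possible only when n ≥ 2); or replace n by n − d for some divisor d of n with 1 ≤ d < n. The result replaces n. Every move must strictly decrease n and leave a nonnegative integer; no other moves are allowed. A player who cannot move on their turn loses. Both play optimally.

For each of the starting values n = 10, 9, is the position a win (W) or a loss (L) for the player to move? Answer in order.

Compute win/loss labels from the base case upward. A position with no move is L. Any other position is W if it can reach an L in one move, else L.
n=0: no move → L
n=1: can move to 0, which is L ⇒ W
n=2: can move to 0, which is L ⇒ W
n=3: can move to 0, which is L ⇒ W
n=4: moves to 2(W), 3(W); every one is W ⇒ L
n=5: can move to 0, which is L ⇒ W
n=6: can move to 4, which is L ⇒ W
n=7: can move to 0, which is L ⇒ W
n=8: can move to 4, which is L ⇒ W
n=9: moves to 6(W), 8(W); every one is W ⇒ L
n=10: can move to 9, which is L ⇒ W

10: W, 9: L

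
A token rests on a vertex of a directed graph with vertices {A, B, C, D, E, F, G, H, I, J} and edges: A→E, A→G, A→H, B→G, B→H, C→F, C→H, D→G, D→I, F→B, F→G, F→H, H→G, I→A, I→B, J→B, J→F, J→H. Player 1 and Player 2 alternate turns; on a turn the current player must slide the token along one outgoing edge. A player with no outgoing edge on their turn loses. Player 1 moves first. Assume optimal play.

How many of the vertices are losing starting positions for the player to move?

Positions with no move are L. A position that does have a move is losing for the player to move precisely when every available move leads to a winning position for the opponent. Fill in the labels:
Every edge goes from a vertex to one that appears earlier in the order G, E, H, B, F, A, I, D, C, J, so processing vertices in that order labels each vertex after all of its successors.
G: no outgoing edge → L
E: no outgoing edge → L
H: W (go to G, an L position)
B: W (go to G, an L position)
F: W (go to G, an L position)
A: W (go to E, an L position)
I: L (options A(W), B(W) are all W)
D: W (go to I, an L position)
C: L (options F(W), H(W) are all W)
J: L (options F(W), B(W), H(W) are all W)
The L vertices are C, E, G, I, J; that is 5 in all.

5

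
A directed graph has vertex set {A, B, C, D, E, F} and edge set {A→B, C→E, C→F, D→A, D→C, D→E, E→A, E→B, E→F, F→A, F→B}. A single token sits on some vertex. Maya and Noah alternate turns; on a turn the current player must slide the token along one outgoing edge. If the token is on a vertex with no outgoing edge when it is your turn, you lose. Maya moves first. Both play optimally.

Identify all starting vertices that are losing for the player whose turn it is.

Use the standard recursion: the mover loses at a terminal position; elsewhere, the mover wins exactly when some move hands the opponent an L position.
Every edge goes from a vertex to one that appears earlier in the order B, A, F, E, C, D, so processing vertices in that order labels each vertex after all of its successors.
B: no outgoing edge → L
A: →B(L), so W
F: →B(L), so W
E: →B(L), so W
C: →E(W), F(W) — all W, so L
D: →C(L), so W
Reading off the rows marked L gives the requested list; there are 2 such vertices.

B, C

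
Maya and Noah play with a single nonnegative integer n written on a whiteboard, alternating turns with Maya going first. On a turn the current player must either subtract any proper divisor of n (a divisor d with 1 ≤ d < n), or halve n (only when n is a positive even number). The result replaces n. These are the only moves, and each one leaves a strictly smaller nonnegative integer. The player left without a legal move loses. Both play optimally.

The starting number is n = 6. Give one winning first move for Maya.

Positions with no move are L. A position that does have a move is losing for the player to move precisely when every available move leads to a winning position for the opponent. Fill in the labels:
n=0: no move → L
n=1: no move → L
n=2: can move to 1, which is L ⇒ W
n=3: the only move is to 2(W), a W ⇒ L
n=4: can move to 3, which is L ⇒ W
n=5: the only move is to 4(W), a W ⇒ L
n=6: can move to 3, which is L ⇒ W
From 6, the L positions reachable in one move are: 3, 5. Any move reaching one of these is winning.

Move to 3.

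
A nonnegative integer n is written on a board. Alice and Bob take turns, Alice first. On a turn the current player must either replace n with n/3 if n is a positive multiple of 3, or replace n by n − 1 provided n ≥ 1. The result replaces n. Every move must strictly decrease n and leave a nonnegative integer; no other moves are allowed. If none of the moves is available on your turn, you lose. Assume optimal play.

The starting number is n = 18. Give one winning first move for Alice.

Move to 17.

Label each position W (a win for the player to move) or L (a loss). A position with no legal move is L; any other position is W exactly when some move reaches an L, and L when every move reaches a W.
n=0: no move → L
n=1: W (go to 0, an L position)
n=2: L (sole option 1(W) is W)
n=3: W (go to 2, an L position)
n=4: L (sole option 3(W) is W)
n=5: W (go to 4, an L position)
n=6: W (go to 2, an L position)
n=7: L (sole option 6(W) is W)
n=8: W (go to 7, an L position)
n=9: L (options 3(W), 8(W) are all W)
n=10: W (go to 9, an L position)
n=11: L (sole option 10(W) is W)
n=12: W (go to 4, an L position)
n=13: L (sole option 12(W) is W)
n=14: W (go to 13, an L position)
n=15: L (options 5(W), 14(W) are all W)
n=16: W (go to 15, an L position)
n=17: L (sole option 16(W) is W)
n=18: W (go to 17, an L position)
From 18, the L positions reachable in one move are: 17.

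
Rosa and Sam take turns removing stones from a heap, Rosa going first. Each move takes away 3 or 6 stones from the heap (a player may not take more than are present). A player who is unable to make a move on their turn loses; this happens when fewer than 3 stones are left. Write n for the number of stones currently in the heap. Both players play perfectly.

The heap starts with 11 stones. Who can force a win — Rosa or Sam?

Sam wins.

Build the W/L table. Terminal = L. A non-terminal position is W if it has a move to some L; otherwise it is L.
n=0: no move → L
n=1: no move → L
n=2: no move → L
n=3: reaches L-position 0 → W
n=4: reaches L-position 1 → W
n=5: reaches L-position 2 → W
n=6: reaches L-position 0 → W
n=7: reaches L-position 1 → W
n=8: reaches L-position 2 → W
n=9: only reaches 6(W), 3(W), all W → L
n=10: only reaches 7(W), 4(W), all W → L
n=11: only reaches 8(W), 5(W), all W → L
Every move from 11 reaches a W position, so the mover loses.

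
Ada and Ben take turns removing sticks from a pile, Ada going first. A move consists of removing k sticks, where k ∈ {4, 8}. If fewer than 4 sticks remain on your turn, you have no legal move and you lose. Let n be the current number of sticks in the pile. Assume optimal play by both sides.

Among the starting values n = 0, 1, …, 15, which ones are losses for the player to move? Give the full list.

0, 1, 2, 3, 12, 13, 14, 15

Label each position W (a win for the player to move) or L (a loss). A position with no legal move is L; any other position is W exactly when some move reaches an L, and L when every move reaches a W.
n=0: no move → L
n=1: no move → L
n=2: no move → L
n=3: no move → L
n=4: can move to 0, which is L ⇒ W
n=5: can move to 1, which is L ⇒ W
n=6: can move to 2, which is L ⇒ W
n=7: can move to 3, which is L ⇒ W
n=8: can move to 0, which is L ⇒ W
n=9: can move to 1, which is L ⇒ W
n=10: can move to 2, which is L ⇒ W
n=11: can move to 3, which is L ⇒ W
n=12: moves to 8(W), 4(W); every one is W ⇒ L
n=13: moves to 9(W), 5(W); every one is W ⇒ L
n=14: moves to 10(W), 6(W); every one is W ⇒ L
n=15: moves to 11(W), 7(W); every one is W ⇒ L
The losing starting values of n are exactly the entries labelled L in this table (8 of them).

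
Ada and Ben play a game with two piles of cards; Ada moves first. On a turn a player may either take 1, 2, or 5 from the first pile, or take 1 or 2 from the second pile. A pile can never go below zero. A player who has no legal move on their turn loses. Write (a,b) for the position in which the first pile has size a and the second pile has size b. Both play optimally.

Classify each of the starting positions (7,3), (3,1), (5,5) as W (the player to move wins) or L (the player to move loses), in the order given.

(7,3): W, (3,1): W, (5,5): L

Positions with no move are L. A position that does have a move is losing for the player to move precisely when every available move leads to a winning position for the opponent. Fill in the labels:
No move ever increases a pile, so every position that can arise here has a ≤ 7 and b ≤ 5; it is enough to label the cells with 0 ≤ a ≤ 7 and 0 ≤ b ≤ 5.
Every move lowers a or b (never raises either), so fill the grid row by row in increasing a, and left to right within a row: each cell's successors are then already labelled.
      b=0  b=1  b=2  b=3  b=4  b=5
a=0:    L    W    W    L    W    W
a=1:    W    L    W    W    L    W
a=2:    W    W    L    W    W    L
a=3:    L    W    W    L    W    W
a=4:    W    L    W    W    L    W
a=5:    W    W    L    W    W    L
a=6:    L    W    W    L    W    W
a=7:    W    L    W    W    L    W
Cells with no legal move (terminal, hence L): (0,0).
The remaining L cells, each justified by listing all of its moves:
(0,3): L (options (0,2)(W), (0,1)(W) are all W)
(1,1): L (options (0,1)(W), (1,0)(W) are all W)
(1,4): L (options (0,4)(W), (1,3)(W), (1,2)(W) are all W)
(2,2): L (options (1,2)(W), (0,2)(W), (2,1)(W), (2,0)(W) are all W)
(2,5): L (options (1,5)(W), (0,5)(W), (2,4)(W), (2,3)(W) are all W)
(3,0): L (options (2,0)(W), (1,0)(W) are all W)
(3,3): L (options (2,3)(W), (1,3)(W), (3,2)(W), (3,1)(W) are all W)
(4,1): L (options (3,1)(W), (2,1)(W), (4,0)(W) are all W)
(4,4): L (options (3,4)(W), (2,4)(W), (4,3)(W), (4,2)(W) are all W)
(5,2): L (options (4,2)(W), (3,2)(W), (0,2)(W), (5,1)(W), (5,0)(W) are all W)
(5,5): L (options (4,5)(W), (3,5)(W), (0,5)(W), (5,4)(W), (5,3)(W) are all W)
(6,0): L (options (5,0)(W), (4,0)(W), (1,0)(W) are all W)
(6,3): L (options (5,3)(W), (4,3)(W), (1,3)(W), (6,2)(W), (6,1)(W) are all W)
(7,1): L (options (6,1)(W), (5,1)(W), (2,1)(W), (7,0)(W) are all W)
(7,4): L (options (6,4)(W), (5,4)(W), (2,4)(W), (7,3)(W), (7,2)(W) are all W)
Every other cell has at least one move into one of the L cells above, so it is W.
(7,3): the move to (6,3) reaches an L cell, so W
(3,1): the move to (1,1) reaches an L cell, so W
(5,5): one of the L cells justified above, so L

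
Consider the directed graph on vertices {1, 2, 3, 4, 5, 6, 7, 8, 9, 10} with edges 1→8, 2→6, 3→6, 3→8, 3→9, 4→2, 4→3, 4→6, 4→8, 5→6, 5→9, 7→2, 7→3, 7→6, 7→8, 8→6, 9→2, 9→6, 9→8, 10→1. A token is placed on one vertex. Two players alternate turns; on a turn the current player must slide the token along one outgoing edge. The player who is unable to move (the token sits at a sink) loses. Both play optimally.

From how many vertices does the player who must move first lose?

2

Classify positions by backward induction: terminal positions (no move available) are L. From any other position, the mover wins iff some move reaches an L.
Every edge goes from a vertex to one that appears earlier in the order 6, 2, 8, 9, 3, 4, 1, 7, 5, 10, so processing vertices in that order labels each vertex after all of its successors.
6: no outgoing edge → L
2: can move to 6, which is L ⇒ W
8: can move to 6, which is L ⇒ W
9: can move to 6, which is L ⇒ W
3: can move to 6, which is L ⇒ W
4: can move to 6, which is L ⇒ W
1: the only move is to 8(W), a W ⇒ L
7: can move to 6, which is L ⇒ W
5: can move to 6, which is L ⇒ W
10: can move to 1, which is L ⇒ W
The L vertices are 1, 6; that is 2 in all.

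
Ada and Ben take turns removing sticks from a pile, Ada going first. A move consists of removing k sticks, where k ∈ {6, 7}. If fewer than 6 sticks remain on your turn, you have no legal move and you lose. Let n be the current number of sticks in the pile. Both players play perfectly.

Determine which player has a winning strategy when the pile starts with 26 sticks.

Ben wins.

Build the W/L table. Terminal = L. A non-terminal position is W if it has a move to some L; otherwise it is L.
n=0: no move → L
n=1: no move → L
n=2: no move → L
n=3: no move → L
n=4: no move → L
n=5: no move → L
n=6: can move to 0, which is L ⇒ W
n=7: can move to 1, which is L ⇒ W
n=8: can move to 2, which is L ⇒ W
n=9: can move to 3, which is L ⇒ W
n=10: can move to 4, which is L ⇒ W
n=11: can move to 5, which is L ⇒ W
n=12: can move to 5, which is L ⇒ W
n=13: moves to 7(W), 6(W); every one is W ⇒ L
n=14: moves to 8(W), 7(W); every one is W ⇒ L
n=15: moves to 9(W), 8(W); every one is W ⇒ L
n=16: moves to 10(W), 9(W); every one is W ⇒ L
n=17: moves to 11(W), 10(W); every one is W ⇒ L
n=18: moves to 12(W), 11(W); every one is W ⇒ L
n=19: can move to 13, which is L ⇒ W
n=20: can move to 14, which is L ⇒ W
n=21: can move to 15, which is L ⇒ W
n=22: can move to 16, which is L ⇒ W
n=23: can move to 17, which is L ⇒ W
n=24: can move to 18, which is L ⇒ W
n=25: can move to 18, which is L ⇒ W
n=26: moves to 20(W), 19(W); every one is W ⇒ L
The starting position 26 is L: whatever Ada does, the opponent receives a W position.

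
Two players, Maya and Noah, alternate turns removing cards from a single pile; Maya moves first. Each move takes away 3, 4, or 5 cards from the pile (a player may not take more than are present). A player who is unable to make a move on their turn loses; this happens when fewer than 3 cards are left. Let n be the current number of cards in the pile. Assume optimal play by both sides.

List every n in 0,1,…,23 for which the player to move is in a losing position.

0, 1, 2, 8, 9, 10, 16, 17, 18

Work bottom-up. With no move the player to move loses. Otherwise the position is W if at least one move leads to an L position for the opponent, and L if every move leads to a W.
n=0: no move → L
n=1: no move → L
n=2: no move → L
n=3: W (go to 0, an L position)
n=4: W (go to 1, an L position)
n=5: W (go to 2, an L position)
n=6: W (go to 2, an L position)
n=7: W (go to 2, an L position)
n=8: L (options 5(W), 4(W), 3(W) are all W)
n=9: L (options 6(W), 5(W), 4(W) are all W)
n=10: L (options 7(W), 6(W), 5(W) are all W)
n=11: W (go to 8, an L position)
n=12: W (go to 9, an L position)
n=13: W (go to 10, an L position)
n=14: W (go to 10, an L position)
n=15: W (go to 10, an L position)
n=16: L (options 13(W), 12(W), 11(W) are all W)
n=17: L (options 14(W), 13(W), 12(W) are all W)
n=18: L (options 15(W), 14(W), 13(W) are all W)
n=19: W (go to 16, an L position)
n=20: W (go to 17, an L position)
n=21: W (go to 18, an L position)
n=22: W (go to 18, an L position)
n=23: W (go to 18, an L position)
The losing starting values of n are exactly the entries labelled L in this table (9 of them).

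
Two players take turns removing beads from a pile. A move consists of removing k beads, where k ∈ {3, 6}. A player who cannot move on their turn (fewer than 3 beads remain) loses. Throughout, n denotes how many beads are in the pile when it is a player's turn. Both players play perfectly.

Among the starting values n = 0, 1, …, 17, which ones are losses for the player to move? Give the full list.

0, 1, 2, 9, 10, 11

Positions with no move are L. A position that does have a move is losing for the player to move precisely when every available move leads to a winning position for the opponent. Fill in the labels:
n=0: no move → L
n=1: no move → L
n=2: no move → L
n=3: reaches L-position 0 → W
n=4: reaches L-position 1 → W
n=5: reaches L-position 2 → W
n=6: reaches L-position 0 → W
n=7: reaches L-position 1 → W
n=8: reaches L-position 2 → W
n=9: only reaches 6(W), 3(W), all W → L
n=10: only reaches 7(W), 4(W), all W → L
n=11: only reaches 8(W), 5(W), all W → L
n=12: reaches L-position 9 → W
n=13: reaches L-position 10 → W
n=14: reaches L-position 11 → W
n=15: reaches L-position 9 → W
n=16: reaches L-position 10 → W
n=17: reaches L-position 11 → W
Reading off the rows marked L gives the requested list; there are 6 such values of n.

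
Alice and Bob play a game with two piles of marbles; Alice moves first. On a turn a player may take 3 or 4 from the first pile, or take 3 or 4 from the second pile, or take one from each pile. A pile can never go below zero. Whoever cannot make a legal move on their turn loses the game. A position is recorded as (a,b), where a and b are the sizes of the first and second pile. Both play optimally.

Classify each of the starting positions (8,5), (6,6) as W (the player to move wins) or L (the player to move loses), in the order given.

Positions with no move are L. A position that does have a move is losing for the player to move precisely when every available move leads to a winning position for the opponent. Fill in the labels:
No move ever increases a pile, so every position that can arise here has a ≤ 8 and b ≤ 6; it is enough to label the cells with 0 ≤ a ≤ 8 and 0 ≤ b ≤ 6.
Every move lowers a or b (never raises either), so fill the grid row by row in increasing a, and left to right within a row: each cell's successors are then already labelled.
      b=0  b=1  b=2  b=3  b=4  b=5  b=6
a=0:    L    L    L    W    W    W    W
a=1:    L    W    W    W    W    L    L
a=2:    L    W    L    W    W    W    W
a=3:    W    W    W    W    L    L    L
a=4:    W    W    W    L    L    W    W
a=5:    W    L    W    L    W    W    W
a=6:    W    L    W    L    W    W    W
a=7:    L    L    W    W    W    W    W
a=8:    L    W    W    W    W    L    L
Cells with no legal move (terminal, hence L): (0,0), (0,1), (0,2), (1,0), (2,0).
The remaining L cells, each justified by listing all of its moves:
(1,5): only reaches (1,2)(W), (1,1)(W), (0,4)(W), all W → L
(1,6): only reaches (1,3)(W), (1,2)(W), (0,5)(W), all W → L
(2,2): only reaches (1,1)(W), which is W → L
(3,4): only reaches (0,4)(W), (3,1)(W), (3,0)(W), (2,3)(W), all W → L
(3,5): only reaches (0,5)(W), (3,2)(W), (3,1)(W), (2,4)(W), all W → L
(3,6): only reaches (0,6)(W), (3,3)(W), (3,2)(W), (2,5)(W), all W → L
(4,3): only reaches (1,3)(W), (0,3)(W), (4,0)(W), (3,2)(W), all W → L
(4,4): only reaches (1,4)(W), (0,4)(W), (4,1)(W), (4,0)(W), (3,3)(W), all W → L
(5,1): only reaches (2,1)(W), (1,1)(W), (4,0)(W), all W → L
(5,3): only reaches (2,3)(W), (1,3)(W), (5,0)(W), (4,2)(W), all W → L
(6,1): only reaches (3,1)(W), (2,1)(W), (5,0)(W), all W → L
(6,3): only reaches (3,3)(W), (2,3)(W), (6,0)(W), (5,2)(W), all W → L
(7,0): only reaches (4,0)(W), (3,0)(W), all W → L
(7,1): only reaches (4,1)(W), (3,1)(W), (6,0)(W), all W → L
(8,0): only reaches (5,0)(W), (4,0)(W), all W → L
(8,5): only reaches (5,5)(W), (4,5)(W), (8,2)(W), (8,1)(W), (7,4)(W), all W → L
(8,6): only reaches (5,6)(W), (4,6)(W), (8,3)(W), (8,2)(W), (7,5)(W), all W → L
Every other cell has at least one move into one of the L cells above, so it is W.
(8,5): one of the L cells justified above, so L
(6,6): the move to (3,6) reaches an L cell, so W

(8,5): L, (6,6): W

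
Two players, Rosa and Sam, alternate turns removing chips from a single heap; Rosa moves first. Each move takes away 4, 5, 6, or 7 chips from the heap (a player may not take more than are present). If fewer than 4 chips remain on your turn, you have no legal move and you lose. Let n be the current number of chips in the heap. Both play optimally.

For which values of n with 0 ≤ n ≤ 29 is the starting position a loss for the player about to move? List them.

0, 1, 2, 3, 11, 12, 13, 14, 22, 23, 24, 25

Compute win/loss labels from the base case upward. A position with no move is L. Any other position is W if it can reach an L in one move, else L.
n=0: no move → L
n=1: no move → L
n=2: no move → L
n=3: no move → L
n=4: W (go to 0, an L position)
n=5: W (go to 1, an L position)
n=6: W (go to 2, an L position)
n=7: W (go to 3, an L position)
n=8: W (go to 3, an L position)
n=9: W (go to 3, an L position)
n=10: W (go to 3, an L position)
n=11: L (options 7(W), 6(W), 5(W), 4(W) are all W)
n=12: L (options 8(W), 7(W), 6(W), 5(W) are all W)
n=13: L (options 9(W), 8(W), 7(W), 6(W) are all W)
n=14: L (options 10(W), 9(W), 8(W), 7(W) are all W)
n=15: W (go to 11, an L position)
n=16: W (go to 12, an L position)
n=17: W (go to 13, an L position)
n=18: W (go to 14, an L position)
n=19: W (go to 14, an L position)
n=20: W (go to 14, an L position)
n=21: W (go to 14, an L position)
n=22: L (options 18(W), 17(W), 16(W), 15(W) are all W)
n=23: L (options 19(W), 18(W), 17(W), 16(W) are all W)
n=24: L (options 20(W), 19(W), 18(W), 17(W) are all W)
n=25: L (options 21(W), 20(W), 19(W), 18(W) are all W)
n=26: W (go to 22, an L position)
n=27: W (go to 23, an L position)
n=28: W (go to 24, an L position)
n=29: W (go to 25, an L position)
The losing starting values of n are exactly the entries labelled L in this table (12 of them).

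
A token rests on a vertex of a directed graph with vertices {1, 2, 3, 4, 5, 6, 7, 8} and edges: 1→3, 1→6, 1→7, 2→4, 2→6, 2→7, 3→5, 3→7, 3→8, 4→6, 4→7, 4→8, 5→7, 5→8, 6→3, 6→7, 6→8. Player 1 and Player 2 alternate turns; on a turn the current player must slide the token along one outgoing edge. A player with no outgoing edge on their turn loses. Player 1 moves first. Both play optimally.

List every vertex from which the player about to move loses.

Work bottom-up. With no move the player to move loses. Otherwise the position is W if at least one move leads to an L position for the opponent, and L if every move leads to a W.
Every edge goes from a vertex to one that appears earlier in the order 8, 7, 5, 3, 6, 4, 2, 1, so processing vertices in that order labels each vertex after all of its successors.
8: no outgoing edge → L
7: no outgoing edge → L
5: can move to 7, which is L ⇒ W
3: can move to 7, which is L ⇒ W
6: can move to 7, which is L ⇒ W
4: can move to 7, which is L ⇒ W
2: can move to 7, which is L ⇒ W
1: can move to 7, which is L ⇒ W
Reading off the rows marked L gives the requested list; there are 2 such vertices.

7, 8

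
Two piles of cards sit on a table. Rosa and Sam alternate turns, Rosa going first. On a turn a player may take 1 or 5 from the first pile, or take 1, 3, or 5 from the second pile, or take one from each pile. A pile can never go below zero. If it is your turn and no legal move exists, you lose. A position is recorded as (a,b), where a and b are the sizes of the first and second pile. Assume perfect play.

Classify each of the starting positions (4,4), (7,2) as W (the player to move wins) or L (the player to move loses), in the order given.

Build the W/L table. Terminal = L. A non-terminal position is W if it has a move to some L; otherwise it is L.
No move ever increases a pile, so every position that can arise here has a ≤ 7 and b ≤ 4; it is enough to label the cells with 0 ≤ a ≤ 7 and 0 ≤ b ≤ 4.
Every move lowers a or b (never raises either), so fill the grid row by row in increasing a, and left to right within a row: each cell's successors are then already labelled.
      b=0  b=1  b=2  b=3  b=4
a=0:    L    W    L    W    L
a=1:    W    W    W    W    W
a=2:    L    W    L    W    L
a=3:    W    W    W    W    W
a=4:    L    W    L    W    L
a=5:    W    W    W    W    W
a=6:    L    W    L    W    L
a=7:    W    W    W    W    W
Cells with no legal move (terminal, hence L): (0,0).
The remaining L cells, each justified by listing all of its moves:
(0,2): the only move is to (0,1)(W), a W ⇒ L
(0,4): moves to (0,3)(W), (0,1)(W); every one is W ⇒ L
(2,0): the only move is to (1,0)(W), a W ⇒ L
(2,2): moves to (1,2)(W), (2,1)(W), (1,1)(W); every one is W ⇒ L
(2,4): moves to (1,4)(W), (2,3)(W), (2,1)(W), (1,3)(W); every one is W ⇒ L
(4,0): the only move is to (3,0)(W), a W ⇒ L
(4,2): moves to (3,2)(W), (4,1)(W), (3,1)(W); every one is W ⇒ L
(4,4): moves to (3,4)(W), (4,3)(W), (4,1)(W), (3,3)(W); every one is W ⇒ L
(6,0): moves to (5,0)(W), (1,0)(W); every one is W ⇒ L
(6,2): moves to (5,2)(W), (1,2)(W), (6,1)(W), (5,1)(W); every one is W ⇒ L
(6,4): moves to (5,4)(W), (1,4)(W), (6,3)(W), (6,1)(W), (5,3)(W); every one is W ⇒ L
Every other cell has at least one move into one of the L cells above, so it is W.
(4,4): one of the L cells justified above, so L
(7,2): the move to (6,2) reaches an L cell, so W

(4,4): L, (7,2): W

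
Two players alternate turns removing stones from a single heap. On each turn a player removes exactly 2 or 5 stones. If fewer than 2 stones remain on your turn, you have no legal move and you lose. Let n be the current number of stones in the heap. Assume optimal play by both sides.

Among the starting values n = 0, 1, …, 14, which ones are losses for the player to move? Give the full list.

0, 1, 4, 7, 8, 11, 14

Build the W/L table. Terminal = L. A non-terminal position is W if it has a move to some L; otherwise it is L.
n=0: no move → L
n=1: no move → L
n=2: reaches L-position 0 → W
n=3: reaches L-position 1 → W
n=4: only reaches 2(W), which is W → L
n=5: reaches L-position 0 → W
n=6: reaches L-position 4 → W
n=7: only reaches 5(W), 2(W), all W → L
n=8: only reaches 6(W), 3(W), all W → L
n=9: reaches L-position 7 → W
n=10: reaches L-position 8 → W
n=11: only reaches 9(W), 6(W), all W → L
n=12: reaches L-position 7 → W
n=13: reaches L-position 11 → W
n=14: only reaches 12(W), 9(W), all W → L
Reading off the rows marked L gives the requested list; there are 7 such values of n.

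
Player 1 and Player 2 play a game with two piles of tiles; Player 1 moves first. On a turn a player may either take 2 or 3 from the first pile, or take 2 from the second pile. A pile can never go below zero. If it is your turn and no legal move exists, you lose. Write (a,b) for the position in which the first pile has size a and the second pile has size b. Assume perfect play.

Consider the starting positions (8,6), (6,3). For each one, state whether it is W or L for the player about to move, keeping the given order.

Compute win/loss labels from the base case upward. A position with no move is L. Any other position is W if it can reach an L in one move, else L.
No move ever increases a pile, so every position that can arise here has a ≤ 8 and b ≤ 6; it is enough to label the cells with 0 ≤ a ≤ 8 and 0 ≤ b ≤ 6.
Every move lowers a or b (never raises either), so fill the grid row by row in increasing a, and left to right within a row: each cell's successors are then already labelled.
      b=0  b=1  b=2  b=3  b=4  b=5  b=6
a=0:    L    L    W    W    L    L    W
a=1:    L    L    W    W    L    L    W
a=2:    W    W    L    L    W    W    L
a=3:    W    W    L    L    W    W    L
a=4:    W    W    W    W    W    W    W
a=5:    L    L    W    W    L    L    W
a=6:    L    L    W    W    L    L    W
a=7:    W    W    L    L    W    W    L
a=8:    W    W    L    L    W    W    L
Cells with no legal move (terminal, hence L): (0,0), (0,1), (1,0), (1,1).
The remaining L cells, each justified by listing all of its moves:
(0,4): L (sole option (0,2)(W) is W)
(0,5): L (sole option (0,3)(W) is W)
(1,4): L (sole option (1,2)(W) is W)
(1,5): L (sole option (1,3)(W) is W)
(2,2): L (options (0,2)(W), (2,0)(W) are all W)
(2,3): L (options (0,3)(W), (2,1)(W) are all W)
(2,6): L (options (0,6)(W), (2,4)(W) are all W)
(3,2): L (options (1,2)(W), (0,2)(W), (3,0)(W) are all W)
(3,3): L (options (1,3)(W), (0,3)(W), (3,1)(W) are all W)
(3,6): L (options (1,6)(W), (0,6)(W), (3,4)(W) are all W)
(5,0): L (options (3,0)(W), (2,0)(W) are all W)
(5,1): L (options (3,1)(W), (2,1)(W) are all W)
(5,4): L (options (3,4)(W), (2,4)(W), (5,2)(W) are all W)
(5,5): L (options (3,5)(W), (2,5)(W), (5,3)(W) are all W)
(6,0): L (options (4,0)(W), (3,0)(W) are all W)
(6,1): L (options (4,1)(W), (3,1)(W) are all W)
(6,4): L (options (4,4)(W), (3,4)(W), (6,2)(W) are all W)
(6,5): L (options (4,5)(W), (3,5)(W), (6,3)(W) are all W)
(7,2): L (options (5,2)(W), (4,2)(W), (7,0)(W) are all W)
(7,3): L (options (5,3)(W), (4,3)(W), (7,1)(W) are all W)
(7,6): L (options (5,6)(W), (4,6)(W), (7,4)(W) are all W)
(8,2): L (options (6,2)(W), (5,2)(W), (8,0)(W) are all W)
(8,3): L (options (6,3)(W), (5,3)(W), (8,1)(W) are all W)
(8,6): L (options (6,6)(W), (5,6)(W), (8,4)(W) are all W)
Every other cell has at least one move into one of the L cells above, so it is W.
(8,6): one of the L cells justified above, so L
(6,3): the move to (3,3) reaches an L cell, so W

(8,6): L, (6,3): W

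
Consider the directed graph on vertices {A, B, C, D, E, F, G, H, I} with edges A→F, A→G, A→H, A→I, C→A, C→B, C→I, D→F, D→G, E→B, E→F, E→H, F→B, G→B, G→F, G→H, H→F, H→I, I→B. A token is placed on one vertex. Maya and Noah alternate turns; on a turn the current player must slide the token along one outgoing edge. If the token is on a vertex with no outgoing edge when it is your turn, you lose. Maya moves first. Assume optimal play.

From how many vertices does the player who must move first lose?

3

Positions with no move are L. A position that does have a move is losing for the player to move precisely when every available move leads to a winning position for the opponent. Fill in the labels:
Every edge goes from a vertex to one that appears earlier in the order B, I, F, H, E, G, D, A, C, so processing vertices in that order labels each vertex after all of its successors.
B: no outgoing edge → L
I: →B(L), so W
F: →B(L), so W
H: →F(W), I(W) — all W, so L
E: →H(L), so W
G: →H(L), so W
D: →G(W), F(W) — all W, so L
A: →H(L), so W
C: →B(L), so W
The L vertices are B, D, H; that is 3 in all.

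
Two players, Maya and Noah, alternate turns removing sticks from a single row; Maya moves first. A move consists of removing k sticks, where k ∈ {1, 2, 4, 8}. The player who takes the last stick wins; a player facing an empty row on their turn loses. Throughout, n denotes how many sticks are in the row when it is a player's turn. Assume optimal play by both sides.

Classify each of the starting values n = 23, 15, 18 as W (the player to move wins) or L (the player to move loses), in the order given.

Use the standard recursion: the mover loses at a terminal position; elsewhere, the mover wins exactly when some move hands the opponent an L position.
n=0: no move → L
n=1: can move to 0, which is L ⇒ W
n=2: can move to 0, which is L ⇒ W
n=3: moves to 2(W), 1(W); every one is W ⇒ L
n=4: can move to 3, which is L ⇒ W
n=5: can move to 3, which is L ⇒ W
n=6: moves to 5(W), 4(W), 2(W); every one is W ⇒ L
n=7: can move to 6, which is L ⇒ W
n=8: can move to 6, which is L ⇒ W
n=9: moves to 8(W), 7(W), 5(W), 1(W); every one is W ⇒ L
n=10: can move to 9, which is L ⇒ W
n=11: can move to 9, which is L ⇒ W
n=12: moves to 11(W), 10(W), 8(W), 4(W); every one is W ⇒ L
n=13: can move to 12, which is L ⇒ W
n=14: can move to 12, which is L ⇒ W
n=15: moves to 14(W), 13(W), 11(W), 7(W); every one is W ⇒ L
n=16: can move to 15, which is L ⇒ W
n=17: can move to 15, which is L ⇒ W
n=18: moves to 17(W), 16(W), 14(W), 10(W); every one is W ⇒ L
n=19: can move to 18, which is L ⇒ W
n=20: can move to 18, which is L ⇒ W
n=21: moves to 20(W), 19(W), 17(W), 13(W); every one is W ⇒ L
n=22: can move to 21, which is L ⇒ W
n=23: can move to 21, which is L ⇒ W

23: W, 15: L, 18: L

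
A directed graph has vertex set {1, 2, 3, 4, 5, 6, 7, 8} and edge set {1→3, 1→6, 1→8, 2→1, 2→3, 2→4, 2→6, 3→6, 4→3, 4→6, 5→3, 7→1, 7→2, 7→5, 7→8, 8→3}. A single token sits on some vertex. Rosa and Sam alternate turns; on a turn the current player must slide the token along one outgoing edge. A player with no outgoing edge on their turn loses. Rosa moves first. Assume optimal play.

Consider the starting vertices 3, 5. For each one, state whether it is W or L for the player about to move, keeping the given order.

Positions with no move are L. A position that does have a move is losing for the player to move precisely when every available move leads to a winning position for the opponent. Fill in the labels:
Every edge goes from a vertex to one that appears earlier in the order 6, 3, 8, 1, 4, 2, 5, 7, so processing vertices in that order labels each vertex after all of its successors.
6: no outgoing edge → L
3: reaches L-position 6 → W
8: only reaches 3(W), which is W → L
1: reaches L-position 8 → W
4: reaches L-position 6 → W
2: reaches L-position 6 → W
5: only reaches 3(W), which is W → L
7: reaches L-position 5 → W

3: W, 5: L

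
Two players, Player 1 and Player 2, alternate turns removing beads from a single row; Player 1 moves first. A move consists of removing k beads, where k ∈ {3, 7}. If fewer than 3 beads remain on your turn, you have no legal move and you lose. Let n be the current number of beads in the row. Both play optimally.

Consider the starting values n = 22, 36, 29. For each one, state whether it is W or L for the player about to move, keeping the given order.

Build the W/L table. Terminal = L. A non-terminal position is W if it has a move to some L; otherwise it is L.
n=0: no move → L
n=1: no move → L
n=2: no move → L
n=3: →0(L), so W
n=4: →1(L), so W
n=5: →2(L), so W
n=6: →3(W) only, which is W, so L
n=7: →0(L), so W
n=8: →1(L), so W
n=9: →6(L), so W
n=10: →7(W), 3(W) — all W, so L
n=11: →8(W), 4(W) — all W, so L
n=12: →9(W), 5(W) — all W, so L
n=13: →10(L), so W
n=14: →11(L), so W
n=15: →12(L), so W
n=16: →13(W), 9(W) — all W, so L
n=17: →10(L), so W
n=18: →11(L), so W
n=19: →16(L), so W
n=20: →17(W), 13(W) — all W, so L
n=21: →18(W), 14(W) — all W, so L
n=22: →19(W), 15(W) — all W, so L
n=23: →20(L), so W
n=24: →21(L), so W
n=25: →22(L), so W
n=26: →23(W), 19(W) — all W, so L
n=27: →20(L), so W
n=28: →21(L), so W
n=29: →26(L), so W
n=30: →27(W), 23(W) — all W, so L
n=31: →28(W), 24(W) — all W, so L
n=32: →29(W), 25(W) — all W, so L
n=33: →30(L), so W
n=34: →31(L), so W
n=35: →32(L), so W
n=36: →33(W), 29(W) — all W, so L

22: L, 36: L, 29: W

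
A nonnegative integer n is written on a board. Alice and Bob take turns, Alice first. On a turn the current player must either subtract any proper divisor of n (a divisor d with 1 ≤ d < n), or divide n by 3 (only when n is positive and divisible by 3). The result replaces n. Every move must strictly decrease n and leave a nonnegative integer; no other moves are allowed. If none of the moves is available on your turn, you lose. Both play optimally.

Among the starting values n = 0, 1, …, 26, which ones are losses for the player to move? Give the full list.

0, 1, 4, 7, 9, 11, 13, 15, 17, 19, 23, 25

Work bottom-up. With no move the player to move loses. Otherwise the position is W if at least one move leads to an L position for the opponent, and L if every move leads to a W.
n=0: no move → L
n=1: no move → L
n=2: W (go to 1, an L position)
n=3: W (go to 1, an L position)
n=4: L (options 2(W), 3(W) are all W)
n=5: W (go to 4, an L position)
n=6: W (go to 4, an L position)
n=7: L (sole option 6(W) is W)
n=8: W (go to 4, an L position)
n=9: L (options 3(W), 6(W), 8(W) are all W)
n=10: W (go to 9, an L position)
n=11: L (sole option 10(W) is W)
n=12: W (go to 4, an L position)
n=13: L (sole option 12(W) is W)
n=14: W (go to 7, an L position)
n=15: L (options 5(W), 10(W), 12(W), 14(W) are all W)
n=16: W (go to 15, an L position)
n=17: L (sole option 16(W) is W)
n=18: W (go to 9, an L position)
n=19: L (sole option 18(W) is W)
n=20: W (go to 15, an L position)
n=21: W (go to 7, an L position)
n=22: W (go to 11, an L position)
n=23: L (sole option 22(W) is W)
n=24: W (go to 23, an L position)
n=25: L (options 20(W), 24(W) are all W)
n=26: W (go to 13, an L position)
The losing starting values of n are exactly the entries labelled L in this table (12 of them).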